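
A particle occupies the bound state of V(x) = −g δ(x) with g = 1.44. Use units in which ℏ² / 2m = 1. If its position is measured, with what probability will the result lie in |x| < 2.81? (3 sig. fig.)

The normalised bound state is ψ = √κ e^{−κ|x|} with κ = mg/ℏ² = 0.7200.
P(|x| < d) = ∫_{−d}^{d} κ e^{−2κ|x|} dx = 1 − e^{−2κd} = 1 − e^{−4.046} = 0.9825.

P = 0.983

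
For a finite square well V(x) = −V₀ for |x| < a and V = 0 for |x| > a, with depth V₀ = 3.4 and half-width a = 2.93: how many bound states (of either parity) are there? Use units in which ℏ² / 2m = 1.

N = 4

The dimensionless depth is z₀ = a√(2mV₀)/ℏ = 2.93 × √(3.400) = 5.403.
The even/odd transcendental equations gain one root per π/2 in z₀, giving N = 1 + ⌊2z₀/π⌋ = 1 + ⌊3.439⌋ = 4.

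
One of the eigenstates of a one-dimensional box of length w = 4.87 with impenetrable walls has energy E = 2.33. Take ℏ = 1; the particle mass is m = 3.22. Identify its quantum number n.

From E_n = n²π²ℏ²/(2mw²) invert to n = √(2mw²E)/(πℏ).
n = (4.87/π) × √(2 × 3.22 × 2.33) = 6.005 → n = 6.

n = 6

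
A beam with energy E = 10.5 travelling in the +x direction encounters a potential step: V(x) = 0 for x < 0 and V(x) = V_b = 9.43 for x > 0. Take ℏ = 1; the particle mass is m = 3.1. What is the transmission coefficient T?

On each side the TISE gives plane waves with k = √(2m(E − V))/ℏ: k₁ = √(2·3.1·10.5) = 8.068, k₂ = √(2·3.1·1.07) = 2.576.
Continuity of ψ and ψ′ at the step yields the reflection amplitude r = (k₁ − k₂)/(k₁ + k₂) = 0.5160; thus R = |r|² = 0.2663, T = 0.7337.

T = 0.734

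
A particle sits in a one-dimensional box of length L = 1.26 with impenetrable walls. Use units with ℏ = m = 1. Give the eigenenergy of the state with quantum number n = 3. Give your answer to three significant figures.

E = 28.0

Requiring ψ(0) = ψ(L) = 0 quantises k = nπ/L, hence E_n = ℏ²k²/2m = n²π²ℏ²/(2mL²).
E_3 = 3² × π² / (2 × 1 × 1.26²) = 27.98.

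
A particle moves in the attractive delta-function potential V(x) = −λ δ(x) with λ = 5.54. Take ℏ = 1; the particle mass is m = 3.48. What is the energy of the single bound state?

For x ≠ 0 the bound state is ψ ∝ e^{−κ|x|}; integrating the TISE across the delta gives the cusp condition 2κ = 2mλ/ℏ², so κ = 19.28.
Then E = −ℏ²κ²/(2m) = −mλ²/(2ℏ²) = -53.40.

E = -53.4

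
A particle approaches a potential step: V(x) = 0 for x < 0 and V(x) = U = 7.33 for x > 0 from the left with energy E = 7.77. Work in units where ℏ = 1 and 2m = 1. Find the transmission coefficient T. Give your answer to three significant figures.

T = 0.621

The wavenumbers are k₁ = √(2mE)/ℏ = 2.787 on the left and k₂ = √(2m(E − U))/ℏ = 0.6633 on the right.
Matching ψ and ψ′ at x = 0 gives r = (k₁ − k₂)/(k₁ + k₂), so R = r² = 0.3789 and T = 1 − R = 0.6211.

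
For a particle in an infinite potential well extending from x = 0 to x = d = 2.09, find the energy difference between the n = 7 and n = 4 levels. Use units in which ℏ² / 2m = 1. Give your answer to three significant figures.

E_n = n²π²ℏ²/(2md²), so ΔE = (7² − 4²) π²ℏ²/(2md²).
ΔE = 33 × π² / (2 × 0.5 × 2.09²) = 74.56.

ΔE = 74.6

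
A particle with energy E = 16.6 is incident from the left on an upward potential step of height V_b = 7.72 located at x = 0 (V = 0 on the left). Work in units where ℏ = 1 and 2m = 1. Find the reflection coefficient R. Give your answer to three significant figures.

The wavenumbers are k₁ = √(2mE)/ℏ = 4.074 on the left and k₂ = √(2m(E − V_b))/ℏ = 2.980 on the right.
Matching ψ and ψ′ at x = 0 gives r = (k₁ − k₂)/(k₁ + k₂), so R = r² = 0.02407 and T = 1 − R = 0.9759.

R = 0.0241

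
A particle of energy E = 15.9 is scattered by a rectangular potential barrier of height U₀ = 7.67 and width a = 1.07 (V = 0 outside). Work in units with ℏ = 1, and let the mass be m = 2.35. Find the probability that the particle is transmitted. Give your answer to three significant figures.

E > U₀: inside the barrier k₂ = √(2m(E − U₀))/ℏ = 6.219, k₂a = 6.655.
T = [1 + U₀² sin²(k₂a) / (4E(E − U₀))]⁻¹ = 1/1.015 = 0.985.

T = 0.985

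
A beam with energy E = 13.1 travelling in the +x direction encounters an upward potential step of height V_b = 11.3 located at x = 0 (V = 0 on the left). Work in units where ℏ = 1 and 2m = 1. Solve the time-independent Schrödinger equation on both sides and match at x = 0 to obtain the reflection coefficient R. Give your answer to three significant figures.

On each side the TISE gives plane waves with k = √(2m(E − V))/ℏ: k₁ = √(2·½·13.1) = 3.619, k₂ = √(2·½·1.8) = 1.342.
Continuity of ψ and ψ′ at the step yields the reflection amplitude r = (k₁ − k₂)/(k₁ + k₂) = 0.4591; thus R = |r|² = 0.2108, T = 0.7892.

R = 0.211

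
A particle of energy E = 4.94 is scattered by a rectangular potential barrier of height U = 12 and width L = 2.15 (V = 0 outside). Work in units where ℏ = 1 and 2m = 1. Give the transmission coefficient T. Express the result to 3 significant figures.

E < U: inside the barrier ψ ∝ e^{±κx} with κ = √(2m(U − E))/ℏ = 2.657.
κL = 5.713, sinh(κL) = 151.3.
The exact tunnelling result is T⁻¹ = 1 + U² sinh²(κL) / [4E(U − E)] = 23640, so T = 0.0000423.

T = 0.0000423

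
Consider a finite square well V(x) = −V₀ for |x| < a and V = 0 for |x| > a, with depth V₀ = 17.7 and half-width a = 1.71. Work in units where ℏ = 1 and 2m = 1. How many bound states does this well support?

The dimensionless depth is z₀ = a√(2mV₀)/ℏ = 1.71 × √(17.70) = 7.194.
The even/odd transcendental equations gain one root per π/2 in z₀, giving N = 1 + ⌊2z₀/π⌋ = 1 + ⌊4.580⌋ = 5.

N = 5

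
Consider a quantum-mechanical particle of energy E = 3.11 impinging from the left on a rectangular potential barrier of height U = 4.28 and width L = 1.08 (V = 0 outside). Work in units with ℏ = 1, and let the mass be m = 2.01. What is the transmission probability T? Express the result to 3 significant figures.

T = 0.0290

E < U: inside the barrier ψ ∝ e^{±κx} with κ = √(2m(U − E))/ℏ = 2.169.
κL = 2.342, sinh(κL) = 5.154.
Matching ψ, ψ′ at both faces gives T = [1 + U² sinh²(κL) / (4E(U − E))]⁻¹ = 1/34.43 = 0.0290.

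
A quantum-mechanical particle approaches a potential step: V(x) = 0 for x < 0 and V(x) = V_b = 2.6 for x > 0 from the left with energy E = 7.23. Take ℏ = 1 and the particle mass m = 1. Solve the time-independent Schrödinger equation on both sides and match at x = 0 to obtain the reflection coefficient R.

R = 0.0123

On each side the TISE gives plane waves with k = √(2m(E − V))/ℏ: k₁ = √(2·1·7.23) = 3.803, k₂ = √(2·1·4.63) = 3.043.
Continuity of ψ and ψ′ at the step yields the reflection amplitude r = (k₁ − k₂)/(k₁ + k₂) = 0.1110; thus R = |r|² = 0.01231, T = 0.9877.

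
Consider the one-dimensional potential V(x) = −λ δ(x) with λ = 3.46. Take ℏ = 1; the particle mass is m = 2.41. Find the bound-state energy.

For x ≠ 0 the bound state is ψ ∝ e^{−κ|x|}; integrating the TISE across the delta gives the cusp condition 2κ = 2mλ/ℏ², so κ = 8.339.
Then E = −ℏ²κ²/(2m) = −mλ²/(2ℏ²) = -14.43.

E = -14.4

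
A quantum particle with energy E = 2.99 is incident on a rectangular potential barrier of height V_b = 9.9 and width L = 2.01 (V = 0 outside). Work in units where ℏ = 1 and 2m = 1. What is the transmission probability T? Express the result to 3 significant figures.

T = 0.0000868

E < V_b: inside the barrier ψ ∝ e^{±κx} with κ = √(2m(V_b − E))/ℏ = 2.629.
κL = 5.284, sinh(κL) = 98.54.
Matching ψ, ψ′ at both faces gives T = [1 + V_b² sinh²(κL) / (4E(V_b − E))]⁻¹ = 1/11520 = 0.0000868.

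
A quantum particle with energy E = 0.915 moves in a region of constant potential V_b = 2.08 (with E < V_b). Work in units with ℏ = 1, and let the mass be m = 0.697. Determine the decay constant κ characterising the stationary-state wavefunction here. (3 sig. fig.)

κ = 1.27

Since E < V_b the TISE in this region is ψ'' = κ²ψ with κ = √(2m(V_b − E))/ℏ.
κ = √(2 × 0.697 × 1.165) = 1.274.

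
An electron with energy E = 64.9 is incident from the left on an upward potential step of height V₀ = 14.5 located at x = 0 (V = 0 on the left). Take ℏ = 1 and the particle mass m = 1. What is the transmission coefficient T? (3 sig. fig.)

On each side the TISE gives plane waves with k = √(2m(E − V))/ℏ: k₁ = √(2·1·64.9) = 11.39, k₂ = √(2·1·50.4) = 10.04.
Continuity of ψ and ψ′ at the step yields the reflection amplitude r = (k₁ − k₂)/(k₁ + k₂) = 0.06313; thus R = |r|² = 0.003985, T = 0.9960.

T = 0.996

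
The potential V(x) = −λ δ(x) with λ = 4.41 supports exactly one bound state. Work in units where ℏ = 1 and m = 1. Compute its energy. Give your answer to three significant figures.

E = -9.72

For x ≠ 0 the bound state is ψ ∝ e^{−κ|x|}; integrating the TISE across the delta gives the cusp condition 2κ = 2mλ/ℏ², so κ = 4.410.
Then E = −ℏ²κ²/(2m) = −mλ²/(2ℏ²) = -9.724.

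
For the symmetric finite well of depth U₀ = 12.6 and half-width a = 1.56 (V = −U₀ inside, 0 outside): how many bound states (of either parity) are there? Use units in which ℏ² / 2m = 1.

The dimensionless depth is z₀ = a√(2mU₀)/ℏ = 1.56 × √(12.60) = 5.537.
A new bound state (alternating even/odd) appears each time z₀ passes a multiple of π/2, so N = ⌊2z₀/π⌋ + 1 = ⌊3.525⌋ + 1 = 4.

N = 4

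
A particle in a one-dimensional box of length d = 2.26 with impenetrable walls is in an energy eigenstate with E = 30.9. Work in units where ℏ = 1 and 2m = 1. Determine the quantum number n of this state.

n = 4

From E_n = n²π²ℏ²/(2md²) invert to n = √(2md²E)/(πℏ).
n = (2.26/π) × √(2 × 0.5 × 30.9) = 3.999 → n = 4.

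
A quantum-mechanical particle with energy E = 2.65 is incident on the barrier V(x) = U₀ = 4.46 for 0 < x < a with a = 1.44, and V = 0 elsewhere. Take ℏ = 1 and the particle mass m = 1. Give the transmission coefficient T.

T = 0.0160

E < U₀: inside the barrier ψ ∝ e^{±κx} with κ = √(2m(U₀ − E))/ℏ = 1.903.
κa = 2.740, sinh(κa) = 7.710.
The exact tunnelling result is T⁻¹ = 1 + U₀² sinh²(κa) / [4E(U₀ − E)] = 62.62, so T = 0.0160.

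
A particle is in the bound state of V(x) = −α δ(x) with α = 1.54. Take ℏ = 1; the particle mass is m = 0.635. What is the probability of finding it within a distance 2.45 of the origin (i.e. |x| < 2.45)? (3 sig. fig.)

P = 0.992

The normalised bound state is ψ = √κ e^{−κ|x|} with κ = mα/ℏ² = 0.9779.
P(|x| < d) = ∫_{−d}^{d} κ e^{−2κ|x|} dx = 1 − e^{−2κd} = 1 − e^{−4.792} = 0.9917.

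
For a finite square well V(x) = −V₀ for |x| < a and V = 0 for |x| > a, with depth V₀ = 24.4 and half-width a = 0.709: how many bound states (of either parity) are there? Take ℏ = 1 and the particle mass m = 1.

The dimensionless depth is z₀ = a√(2mV₀)/ℏ = 0.709 × √(48.80) = 4.953.
A new bound state (alternating even/odd) appears each time z₀ passes a multiple of π/2, so N = ⌊2z₀/π⌋ + 1 = ⌊3.153⌋ + 1 = 4.

N = 4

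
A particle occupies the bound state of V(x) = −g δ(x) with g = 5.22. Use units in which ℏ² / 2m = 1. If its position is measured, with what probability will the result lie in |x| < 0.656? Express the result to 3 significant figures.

P = 0.967

The normalised bound state is ψ = √κ e^{−κ|x|} with κ = mg/ℏ² = 2.610.
P(|x| < d) = ∫_{−d}^{d} κ e^{−2κ|x|} dx = 1 − e^{−2κd} = 1 − e^{−3.424} = 0.9674.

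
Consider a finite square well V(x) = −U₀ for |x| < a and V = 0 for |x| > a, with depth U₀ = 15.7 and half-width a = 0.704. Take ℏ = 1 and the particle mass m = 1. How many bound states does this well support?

N = 3

The dimensionless depth is z₀ = a√(2mU₀)/ℏ = 0.704 × √(31.40) = 3.945.
The even/odd transcendental equations gain one root per π/2 in z₀, giving N = 1 + ⌊2z₀/π⌋ = 1 + ⌊2.511⌋ = 3.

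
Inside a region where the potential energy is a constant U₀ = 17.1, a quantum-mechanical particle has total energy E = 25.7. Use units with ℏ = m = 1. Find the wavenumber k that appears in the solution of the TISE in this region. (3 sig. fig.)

k = 4.15

With E > U₀ the solution is oscillatory, ψ ∝ e^{±ikx} with k = √(2m(E − U₀))/ℏ.
k = √(2 × 1 × 8.6) = 4.147.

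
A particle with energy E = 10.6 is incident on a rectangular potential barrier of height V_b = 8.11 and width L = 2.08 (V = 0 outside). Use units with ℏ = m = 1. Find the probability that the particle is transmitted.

T = 0.617

E > V_b: inside the barrier k₂ = √(2m(E − V_b))/ℏ = 2.232, k₂L = 4.642.
Matching at both interfaces gives T⁻¹ = 1 + V_b² sin²(k₂L) / [4E(E − V_b)] = 1.620, hence T = 0.617.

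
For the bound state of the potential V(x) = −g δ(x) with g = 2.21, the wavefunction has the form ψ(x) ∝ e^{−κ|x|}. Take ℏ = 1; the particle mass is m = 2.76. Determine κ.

Integrate −(ℏ²/2m)ψ'' − gδ(x)ψ = Eψ from −ε to +ε: the ψ'' term gives ψ'(0⁺) − ψ'(0⁻) and the δ term gives −(2mg/ℏ²)ψ(0).
With ψ ∝ e^{−κ|x|} this yields −2κ = −2mg/ℏ², so κ = mg/ℏ² = 6.100.

κ = 6.10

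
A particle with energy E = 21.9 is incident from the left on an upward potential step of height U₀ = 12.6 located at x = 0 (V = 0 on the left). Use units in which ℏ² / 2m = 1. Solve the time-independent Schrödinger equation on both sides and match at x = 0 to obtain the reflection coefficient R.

R = 0.0445

The wavenumbers are k₁ = √(2mE)/ℏ = 4.680 on the left and k₂ = √(2m(E − U₀))/ℏ = 3.050 on the right.
Continuity of ψ and ψ′ at the step yields the reflection amplitude r = (k₁ − k₂)/(k₁ + k₂) = 0.2109; thus R = |r|² = 0.04448, T = 0.9555.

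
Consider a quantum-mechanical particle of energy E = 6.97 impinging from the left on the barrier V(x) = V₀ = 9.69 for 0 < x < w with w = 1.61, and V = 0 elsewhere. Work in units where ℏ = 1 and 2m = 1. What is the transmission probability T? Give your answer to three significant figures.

T = 0.0159

Since E < V₀ the interior solution is evanescent with decay constant κ = √(2m(V₀ − E))/ℏ = 1.649.
κw = 2.655, sinh(κw) = 7.079.
The exact tunnelling result is T⁻¹ = 1 + V₀² sinh²(κw) / [4E(V₀ − E)] = 63.05, so T = 0.0159.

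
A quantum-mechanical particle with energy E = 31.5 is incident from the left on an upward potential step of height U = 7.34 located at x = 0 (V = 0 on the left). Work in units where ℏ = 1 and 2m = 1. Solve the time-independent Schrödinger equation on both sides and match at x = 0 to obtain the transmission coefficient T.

On each side the TISE gives plane waves with k = √(2m(E − V))/ℏ: k₁ = √(2·½·31.5) = 5.612, k₂ = √(2·½·24.16) = 4.915.
Matching ψ and ψ′ at x = 0 gives r = (k₁ − k₂)/(k₁ + k₂), so R = r² = 0.004386 and T = 1 − R = 0.9956.

T = 0.996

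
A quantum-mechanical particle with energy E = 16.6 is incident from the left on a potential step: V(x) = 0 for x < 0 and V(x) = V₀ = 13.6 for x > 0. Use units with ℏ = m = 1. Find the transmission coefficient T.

The wavenumbers are k₁ = √(2mE)/ℏ = 5.762 on the left and k₂ = √(2m(E − V₀))/ℏ = 2.449 on the right.
Continuity of ψ and ψ′ at the step yields the reflection amplitude r = (k₁ − k₂)/(k₁ + k₂) = 0.4034; thus R = |r|² = 0.1627, T = 0.8373.

T = 0.837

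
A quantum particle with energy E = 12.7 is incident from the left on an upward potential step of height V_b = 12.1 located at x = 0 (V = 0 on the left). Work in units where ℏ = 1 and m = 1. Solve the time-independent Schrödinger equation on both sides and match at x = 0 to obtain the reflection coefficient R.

The wavenumbers are k₁ = √(2mE)/ℏ = 5.040 on the left and k₂ = √(2m(E − V_b))/ℏ = 1.095 on the right.
Matching ψ and ψ′ at x = 0 gives r = (k₁ − k₂)/(k₁ + k₂), so R = r² = 0.4133 and T = 1 − R = 0.5867.

R = 0.413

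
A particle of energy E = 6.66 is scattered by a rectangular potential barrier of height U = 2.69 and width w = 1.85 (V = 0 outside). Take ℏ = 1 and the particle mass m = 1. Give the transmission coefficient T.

T = 0.950

E > U: inside the barrier k₂ = √(2m(E − U))/ℏ = 2.818, k₂w = 5.213.
T = [1 + U² sin²(k₂w) / (4E(E − U))]⁻¹ = 1/1.053 = 0.950.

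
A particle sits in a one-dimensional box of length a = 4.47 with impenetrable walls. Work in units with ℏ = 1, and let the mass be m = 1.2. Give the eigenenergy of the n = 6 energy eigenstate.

E = 7.41

The infinite-well eigenfunctions ψ_n = √(2/a) sin(nπx/a) vanish at both walls, giving E_n = n²π²ℏ²/(2ma²).
E_6 = 6² × π² / (2 × 1.2 × 4.47²) = 7.409.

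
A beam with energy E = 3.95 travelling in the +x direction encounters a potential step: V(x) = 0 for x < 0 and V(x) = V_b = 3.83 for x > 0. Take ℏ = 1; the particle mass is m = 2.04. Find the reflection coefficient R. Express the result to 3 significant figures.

On each side the TISE gives plane waves with k = √(2m(E − V))/ℏ: k₁ = √(2·2.04·3.95) = 4.014, k₂ = √(2·2.04·0.12) = 0.6997.
Continuity of ψ and ψ′ at the step yields the reflection amplitude r = (k₁ − k₂)/(k₁ + k₂) = 0.7031; thus R = |r|² = 0.4944, T = 0.5056.

R = 0.494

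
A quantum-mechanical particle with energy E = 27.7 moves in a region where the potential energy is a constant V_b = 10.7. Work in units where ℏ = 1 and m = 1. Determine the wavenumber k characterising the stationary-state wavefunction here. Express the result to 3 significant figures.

With E > V_b the solution is oscillatory, ψ ∝ e^{±ikx} with k = √(2m(E − V_b))/ℏ.
k = √(2 × 1 × 17) = 5.831.

k = 5.83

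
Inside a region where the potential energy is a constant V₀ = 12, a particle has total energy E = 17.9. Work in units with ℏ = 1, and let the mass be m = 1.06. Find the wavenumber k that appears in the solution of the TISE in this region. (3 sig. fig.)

k = 3.54

With E > V₀ the solution is oscillatory, ψ ∝ e^{±ikx} with k = √(2m(E − V₀))/ℏ.
k = √(2 × 1.06 × 5.9) = 3.537.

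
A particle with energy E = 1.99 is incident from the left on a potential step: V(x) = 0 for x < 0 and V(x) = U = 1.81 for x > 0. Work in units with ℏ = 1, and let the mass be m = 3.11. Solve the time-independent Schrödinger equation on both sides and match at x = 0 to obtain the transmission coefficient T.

The wavenumbers are k₁ = √(2mE)/ℏ = 3.518 on the left and k₂ = √(2m(E − U))/ℏ = 1.058 on the right.
Matching ψ and ψ′ at x = 0 gives r = (k₁ − k₂)/(k₁ + k₂), so R = r² = 0.2890 and T = 1 − R = 0.7110.

T = 0.711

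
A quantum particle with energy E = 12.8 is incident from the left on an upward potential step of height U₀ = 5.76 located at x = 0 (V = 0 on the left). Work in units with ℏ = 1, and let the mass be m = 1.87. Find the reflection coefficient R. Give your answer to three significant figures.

R = 0.0220

On each side the TISE gives plane waves with k = √(2m(E − V))/ℏ: k₁ = √(2·1.87·12.8) = 6.919, k₂ = √(2·1.87·7.04) = 5.131.
Matching ψ and ψ′ at x = 0 gives r = (k₁ − k₂)/(k₁ + k₂), so R = r² = 0.02201 and T = 1 − R = 0.9780.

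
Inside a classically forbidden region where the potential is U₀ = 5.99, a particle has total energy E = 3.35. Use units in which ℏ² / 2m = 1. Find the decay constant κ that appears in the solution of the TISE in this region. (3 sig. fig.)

Since E < U₀ the TISE in this region is ψ'' = κ²ψ with κ = √(2m(U₀ − E))/ℏ.
κ = √(2 × 0.5 × 2.64) = 1.625.

κ = 1.62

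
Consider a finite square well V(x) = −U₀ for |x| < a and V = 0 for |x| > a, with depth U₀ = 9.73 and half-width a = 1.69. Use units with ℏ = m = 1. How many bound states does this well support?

The dimensionless depth is z₀ = a√(2mU₀)/ℏ = 1.69 × √(19.46) = 7.455.
The even/odd transcendental equations gain one root per π/2 in z₀, giving N = 1 + ⌊2z₀/π⌋ = 1 + ⌊4.746⌋ = 5.

N = 5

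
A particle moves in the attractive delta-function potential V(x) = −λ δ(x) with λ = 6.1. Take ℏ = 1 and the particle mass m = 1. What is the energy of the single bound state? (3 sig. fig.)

E = -18.6

The bound state is ψ(x) = √κ e^{−κ|x|}. The derivative jump ψ'(0⁺) − ψ'(0⁻) = −(2mλ/ℏ²)ψ(0) fixes κ = mλ/ℏ² = 6.100.
Then E = −ℏ²κ²/(2m) = −mλ²/(2ℏ²) = -18.61.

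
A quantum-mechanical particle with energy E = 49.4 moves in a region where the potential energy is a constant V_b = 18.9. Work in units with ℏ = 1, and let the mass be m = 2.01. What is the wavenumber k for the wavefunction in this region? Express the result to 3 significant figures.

With E > V_b the solution is oscillatory, ψ ∝ e^{±ikx} with k = √(2m(E − V_b))/ℏ.
k = √(2 × 2.01 × 30.5) = 11.07.

k = 11.1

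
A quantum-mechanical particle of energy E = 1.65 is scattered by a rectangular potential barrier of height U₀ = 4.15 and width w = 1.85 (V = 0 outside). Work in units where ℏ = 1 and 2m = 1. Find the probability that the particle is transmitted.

T = 0.0110

E < U₀: inside the barrier ψ ∝ e^{±κx} with κ = √(2m(U₀ − E))/ℏ = 1.581.
κw = 2.925, sinh(κw) = 9.291.
Matching ψ, ψ′ at both faces gives T = [1 + U₀² sinh²(κw) / (4E(U₀ − E))]⁻¹ = 1/91.11 = 0.0110.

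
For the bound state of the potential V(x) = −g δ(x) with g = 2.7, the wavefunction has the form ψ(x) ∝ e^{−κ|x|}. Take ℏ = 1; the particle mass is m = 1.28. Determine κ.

Integrate −(ℏ²/2m)ψ'' − gδ(x)ψ = Eψ from −ε to +ε: the ψ'' term gives ψ'(0⁺) − ψ'(0⁻) and the δ term gives −(2mg/ℏ²)ψ(0).
With ψ ∝ e^{−κ|x|} this yields −2κ = −2mg/ℏ², so κ = mg/ℏ² = 3.456.

κ = 3.46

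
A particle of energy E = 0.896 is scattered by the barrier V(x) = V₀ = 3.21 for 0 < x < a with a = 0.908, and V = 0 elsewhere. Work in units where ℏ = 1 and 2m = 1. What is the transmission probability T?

E < V₀: inside the barrier ψ ∝ e^{±κx} with κ = √(2m(V₀ − E))/ℏ = 1.521.
κa = 1.381, sinh(κa) = 1.864.
Matching ψ, ψ′ at both faces gives T = [1 + V₀² sinh²(κa) / (4E(V₀ − E))]⁻¹ = 1/5.318 = 0.188.

T = 0.188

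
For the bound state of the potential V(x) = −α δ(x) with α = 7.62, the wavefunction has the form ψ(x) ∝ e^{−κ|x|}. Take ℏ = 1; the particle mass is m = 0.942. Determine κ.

Integrating the TISE across x = 0 gives the cusp condition ψ'(0⁺) − ψ'(0⁻) = −(2mα/ℏ²)ψ(0).
With ψ ∝ e^{−κ|x|} this yields −2κ = −2mα/ℏ², so κ = mα/ℏ² = 7.178.

κ = 7.18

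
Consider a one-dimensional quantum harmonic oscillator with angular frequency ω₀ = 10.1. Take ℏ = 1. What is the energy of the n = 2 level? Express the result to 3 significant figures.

E = 25.3

The oscillator eigenvalues are E_n = ℏω₀(n + ½), so E_2 = 10.1 × 2.5 = 25.25.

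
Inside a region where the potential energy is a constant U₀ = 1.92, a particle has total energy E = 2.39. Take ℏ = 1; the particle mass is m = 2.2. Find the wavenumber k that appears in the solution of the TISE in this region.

With E > U₀ the solution is oscillatory, ψ ∝ e^{±ikx} with k = √(2m(E − U₀))/ℏ.
k = √(2 × 2.2 × 0.47) = 1.438.

k = 1.44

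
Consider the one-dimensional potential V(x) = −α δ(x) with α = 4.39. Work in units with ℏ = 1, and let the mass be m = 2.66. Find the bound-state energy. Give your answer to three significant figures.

For x ≠ 0 the bound state is ψ ∝ e^{−κ|x|}; integrating the TISE across the delta gives the cusp condition 2κ = 2mα/ℏ², so κ = 11.68.
Then E = −ℏ²κ²/(2m) = −mα²/(2ℏ²) = -25.63.

E = -25.6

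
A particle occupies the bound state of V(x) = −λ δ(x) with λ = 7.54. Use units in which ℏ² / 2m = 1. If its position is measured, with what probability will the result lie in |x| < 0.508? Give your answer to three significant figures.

P = 0.978

The normalised bound state is ψ = √κ e^{−κ|x|} with κ = mλ/ℏ² = 3.770.
P(|x| < d) = ∫_{−d}^{d} κ e^{−2κ|x|} dx = 1 − e^{−2κd} = 1 − e^{−3.830} = 0.9783.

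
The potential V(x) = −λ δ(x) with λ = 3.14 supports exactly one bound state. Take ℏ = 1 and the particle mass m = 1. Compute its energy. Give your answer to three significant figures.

For x ≠ 0 the bound state is ψ ∝ e^{−κ|x|}; integrating the TISE across the delta gives the cusp condition 2κ = 2mλ/ℏ², so κ = 3.140.
Then E = −ℏ²κ²/(2m) = −mλ²/(2ℏ²) = -4.930.

E = -4.93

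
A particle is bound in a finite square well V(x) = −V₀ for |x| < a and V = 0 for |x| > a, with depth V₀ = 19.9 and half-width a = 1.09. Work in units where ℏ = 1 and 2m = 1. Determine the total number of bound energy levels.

The dimensionless depth is z₀ = a√(2mV₀)/ℏ = 1.09 × √(19.90) = 4.862.
A new bound state (alternating even/odd) appears each time z₀ passes a multiple of π/2, so N = ⌊2z₀/π⌋ + 1 = ⌊3.096⌋ + 1 = 4.

N = 4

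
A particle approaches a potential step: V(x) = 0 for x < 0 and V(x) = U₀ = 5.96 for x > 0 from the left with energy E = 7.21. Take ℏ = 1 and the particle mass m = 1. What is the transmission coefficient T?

T = 0.830

On each side the TISE gives plane waves with k = √(2m(E − V))/ℏ: k₁ = √(2·1·7.21) = 3.797, k₂ = √(2·1·1.25) = 1.581.
Continuity of ψ and ψ′ at the step yields the reflection amplitude r = (k₁ − k₂)/(k₁ + k₂) = 0.4121; thus R = |r|² = 0.1698, T = 0.8302.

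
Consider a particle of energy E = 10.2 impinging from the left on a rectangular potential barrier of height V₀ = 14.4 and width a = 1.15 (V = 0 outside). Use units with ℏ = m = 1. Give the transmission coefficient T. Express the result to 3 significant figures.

T = 0.00420

Since E < V₀ the interior solution is evanescent with decay constant κ = √(2m(V₀ − E))/ℏ = 2.898.
κa = 3.333, sinh(κa) = 13.99.
The exact tunnelling result is T⁻¹ = 1 + V₀² sinh²(κa) / [4E(V₀ − E)] = 238.0, so T = 0.00420.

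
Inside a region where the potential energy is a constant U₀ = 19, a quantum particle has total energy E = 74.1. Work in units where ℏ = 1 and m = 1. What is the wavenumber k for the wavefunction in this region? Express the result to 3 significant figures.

With E > U₀ the solution is oscillatory, ψ ∝ e^{±ikx} with k = √(2m(E − U₀))/ℏ.
k = √(2 × 1 × 55.1) = 10.50.

k = 10.5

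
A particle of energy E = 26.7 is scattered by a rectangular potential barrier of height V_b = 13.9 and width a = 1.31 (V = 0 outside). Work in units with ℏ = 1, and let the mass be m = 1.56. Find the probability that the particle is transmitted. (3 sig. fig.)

E > V_b: inside the barrier k₂ = √(2m(E − V_b))/ℏ = 6.319, k₂a = 8.279.
T = [1 + V_b² sin²(k₂a) / (4E(E − V_b))]⁻¹ = 1/1.117 = 0.895.

T = 0.895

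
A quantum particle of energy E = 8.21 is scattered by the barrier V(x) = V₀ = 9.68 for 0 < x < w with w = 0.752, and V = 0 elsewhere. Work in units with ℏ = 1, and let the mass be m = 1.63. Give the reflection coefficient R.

Since E < V₀ the interior solution is evanescent with decay constant κ = √(2m(V₀ − E))/ℏ = 2.189.
κw = 1.646, sinh(κw) = 2.497.
Matching ψ, ψ′ at both faces gives T = [1 + V₀² sinh²(κw) / (4E(V₀ − E))]⁻¹ = 1/13.10 = 0.0763.
R = 1 − T = 0.924.

R = 0.924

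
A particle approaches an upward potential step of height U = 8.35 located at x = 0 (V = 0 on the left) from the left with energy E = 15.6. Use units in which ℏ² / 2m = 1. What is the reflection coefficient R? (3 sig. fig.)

On each side the TISE gives plane waves with k = √(2m(E − V))/ℏ: k₁ = √(2·½·15.6) = 3.950, k₂ = √(2·½·7.25) = 2.693.
Matching ψ and ψ′ at x = 0 gives r = (k₁ − k₂)/(k₁ + k₂), so R = r² = 0.03582 and T = 1 − R = 0.9642.

R = 0.0358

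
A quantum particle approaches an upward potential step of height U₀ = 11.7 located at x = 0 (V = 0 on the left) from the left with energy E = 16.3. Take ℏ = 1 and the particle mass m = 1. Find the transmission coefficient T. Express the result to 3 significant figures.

On each side the TISE gives plane waves with k = √(2m(E − V))/ℏ: k₁ = √(2·1·16.3) = 5.710, k₂ = √(2·1·4.6) = 3.033.
Matching ψ and ψ′ at x = 0 gives r = (k₁ − k₂)/(k₁ + k₂), so R = r² = 0.09372 and T = 1 − R = 0.9063.

T = 0.906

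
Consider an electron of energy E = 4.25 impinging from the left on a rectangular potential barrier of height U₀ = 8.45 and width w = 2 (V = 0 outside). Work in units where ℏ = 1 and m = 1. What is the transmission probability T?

T = 0.0000369

Since E < U₀ the interior solution is evanescent with decay constant κ = √(2m(U₀ − E))/ℏ = 2.898.
κw = 5.797, sinh(κw) = 164.6.
Matching ψ, ψ′ at both faces gives T = [1 + U₀² sinh²(κw) / (4E(U₀ − E))]⁻¹ = 1/27090 = 0.0000369.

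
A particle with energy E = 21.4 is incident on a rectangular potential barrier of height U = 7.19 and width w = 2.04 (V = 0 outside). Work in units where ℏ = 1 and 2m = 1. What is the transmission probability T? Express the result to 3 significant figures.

Above the barrier the interior wavenumber is k₂ = √(2m(E − U))/ℏ = 3.770, giving phase k₂w = 7.690.
Matching at both interfaces gives T⁻¹ = 1 + U² sin²(k₂w) / [4E(E − U)] = 1.041, hence T = 0.960.

T = 0.960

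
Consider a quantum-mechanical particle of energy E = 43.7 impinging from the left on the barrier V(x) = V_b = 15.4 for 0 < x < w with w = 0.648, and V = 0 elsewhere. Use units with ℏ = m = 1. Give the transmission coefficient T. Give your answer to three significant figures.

Above the barrier the interior wavenumber is k₂ = √(2m(E − V_b))/ℏ = 7.523, giving phase k₂w = 4.875.
Matching at both interfaces gives T⁻¹ = 1 + V_b² sin²(k₂w) / [4E(E − V_b)] = 1.047, hence T = 0.955.

T = 0.955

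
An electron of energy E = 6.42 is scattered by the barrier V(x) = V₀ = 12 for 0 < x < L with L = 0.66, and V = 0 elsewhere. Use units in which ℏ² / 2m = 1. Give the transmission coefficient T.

Since E < V₀ the interior solution is evanescent with decay constant κ = √(2m(V₀ − E))/ℏ = 2.362.
κL = 1.559, sinh(κL) = 2.272.
Matching ψ, ψ′ at both faces gives T = [1 + V₀² sinh²(κL) / (4E(V₀ − E))]⁻¹ = 1/6.187 = 0.162.

T = 0.162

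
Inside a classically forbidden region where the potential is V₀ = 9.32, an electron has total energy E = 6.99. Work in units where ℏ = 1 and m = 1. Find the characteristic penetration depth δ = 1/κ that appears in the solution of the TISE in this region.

δ = 0.463

Since E < V₀ the TISE in this region is ψ'' = κ²ψ with κ = √(2m(V₀ − E))/ℏ.
κ = √(2 × 1 × 2.33) = 2.159. The penetration depth is δ = 1/κ = 0.463.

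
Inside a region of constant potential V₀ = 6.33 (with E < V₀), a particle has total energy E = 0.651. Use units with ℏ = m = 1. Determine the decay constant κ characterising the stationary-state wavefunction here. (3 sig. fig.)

Since E < V₀ the TISE in this region is ψ'' = κ²ψ with κ = √(2m(V₀ − E))/ℏ.
κ = √(2 × 1 × 5.679) = 3.370.

κ = 3.37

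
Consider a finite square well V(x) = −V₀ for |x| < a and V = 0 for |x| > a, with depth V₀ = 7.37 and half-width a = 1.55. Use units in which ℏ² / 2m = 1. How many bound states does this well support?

The dimensionless depth is z₀ = a√(2mV₀)/ℏ = 1.55 × √(7.370) = 4.208.
A new bound state (alternating even/odd) appears each time z₀ passes a multiple of π/2, so N = ⌊2z₀/π⌋ + 1 = ⌊2.679⌋ + 1 = 3.

N = 3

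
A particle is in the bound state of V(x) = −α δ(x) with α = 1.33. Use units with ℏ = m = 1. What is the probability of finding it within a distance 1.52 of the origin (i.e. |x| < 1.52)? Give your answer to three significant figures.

P = 0.982

The normalised bound state is ψ = √κ e^{−κ|x|} with κ = mα/ℏ² = 1.330.
P(|x| < d) = ∫_{−d}^{d} κ e^{−2κ|x|} dx = 1 − e^{−2κd} = 1 − e^{−4.043} = 0.9825.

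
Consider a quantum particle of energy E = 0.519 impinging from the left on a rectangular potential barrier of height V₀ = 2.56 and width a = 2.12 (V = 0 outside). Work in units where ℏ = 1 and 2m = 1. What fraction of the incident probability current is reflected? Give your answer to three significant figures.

E < V₀: inside the barrier ψ ∝ e^{±κx} with κ = √(2m(V₀ − E))/ℏ = 1.429.
κa = 3.029, sinh(κa) = 10.31.
The exact tunnelling result is T⁻¹ = 1 + V₀² sinh²(κa) / [4E(V₀ − E)] = 165.4, so T = 0.00604.
R = 1 − T = 0.994.

R = 0.994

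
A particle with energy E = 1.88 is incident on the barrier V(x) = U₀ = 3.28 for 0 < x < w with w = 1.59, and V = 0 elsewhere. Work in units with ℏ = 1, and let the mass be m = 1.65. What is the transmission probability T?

T = 0.00420

Since E < U₀ the interior solution is evanescent with decay constant κ = √(2m(U₀ − E))/ℏ = 2.149.
κw = 3.418, sinh(κw) = 15.23.
Matching ψ, ψ′ at both faces gives T = [1 + U₀² sinh²(κw) / (4E(U₀ − E))]⁻¹ = 1/238.1 = 0.00420.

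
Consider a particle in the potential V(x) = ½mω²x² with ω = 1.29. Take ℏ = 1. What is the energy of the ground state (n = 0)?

E = 0.645

The oscillator eigenvalues are E_n = ℏω(n + ½), so E_0 = 1.29 × 0.5 = 0.6450.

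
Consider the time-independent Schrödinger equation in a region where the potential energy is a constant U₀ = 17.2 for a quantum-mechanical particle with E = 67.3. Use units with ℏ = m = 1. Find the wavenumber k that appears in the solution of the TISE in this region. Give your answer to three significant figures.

k = 10.0

With E > U₀ the solution is oscillatory, ψ ∝ e^{±ikx} with k = √(2m(E − U₀))/ℏ.
k = √(2 × 1 × 50.1) = 10.01.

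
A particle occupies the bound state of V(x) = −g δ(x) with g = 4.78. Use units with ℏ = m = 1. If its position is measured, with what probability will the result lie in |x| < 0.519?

P = 0.993

The normalised bound state is ψ = √κ e^{−κ|x|} with κ = mg/ℏ² = 4.780.
P(|x| < d) = ∫_{−d}^{d} κ e^{−2κ|x|} dx = 1 − e^{−2κd} = 1 − e^{−4.962} = 0.9930.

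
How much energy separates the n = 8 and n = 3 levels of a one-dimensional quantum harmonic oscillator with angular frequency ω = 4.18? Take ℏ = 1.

E_n = ℏω(n + ½), so ΔE = (8 − 3) ℏω = 5 × 4.18 = 20.90.

ΔE = 20.9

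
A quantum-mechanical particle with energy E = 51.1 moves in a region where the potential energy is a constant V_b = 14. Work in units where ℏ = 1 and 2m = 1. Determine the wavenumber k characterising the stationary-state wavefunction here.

With E > V_b the solution is oscillatory, ψ ∝ e^{±ikx} with k = √(2m(E − V_b))/ℏ.
k = √(2 × 0.5 × 37.1) = 6.091.

k = 6.09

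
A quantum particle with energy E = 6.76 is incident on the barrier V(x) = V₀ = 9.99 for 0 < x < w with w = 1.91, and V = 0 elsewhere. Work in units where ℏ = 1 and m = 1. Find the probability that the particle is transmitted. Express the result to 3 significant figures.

E < V₀: inside the barrier ψ ∝ e^{±κx} with κ = √(2m(V₀ − E))/ℏ = 2.542.
κw = 4.855, sinh(κw) = 64.16.
Matching ψ, ψ′ at both faces gives T = [1 + V₀² sinh²(κw) / (4E(V₀ − E))]⁻¹ = 1/4705 = 0.000213.

T = 0.000213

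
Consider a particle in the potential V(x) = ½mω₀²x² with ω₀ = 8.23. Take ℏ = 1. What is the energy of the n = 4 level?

The oscillator eigenvalues are E_n = ℏω₀(n + ½), so E_4 = 8.23 × 4.5 = 37.04.

E = 37.0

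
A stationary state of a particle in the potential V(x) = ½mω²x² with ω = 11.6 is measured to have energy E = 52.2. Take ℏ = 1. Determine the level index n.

E_n = ℏω(n + ½) ⇒ n = E/(ℏω) − ½ = 52.2/11.6 − 0.5 = 4.000 → n = 4.

n = 4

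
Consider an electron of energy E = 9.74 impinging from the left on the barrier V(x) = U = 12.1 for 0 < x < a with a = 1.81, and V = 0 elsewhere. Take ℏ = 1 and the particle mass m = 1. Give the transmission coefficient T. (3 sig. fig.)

T = 0.000965

E < U: inside the barrier ψ ∝ e^{±κx} with κ = √(2m(U − E))/ℏ = 2.173.
κa = 3.932, sinh(κa) = 25.50.
The exact tunnelling result is T⁻¹ = 1 + U² sinh²(κa) / [4E(U − E)] = 1037, so T = 0.000965.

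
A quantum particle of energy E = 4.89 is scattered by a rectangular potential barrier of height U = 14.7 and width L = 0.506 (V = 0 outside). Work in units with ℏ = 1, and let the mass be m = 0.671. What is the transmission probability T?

T = 0.0868

Since E < U the interior solution is evanescent with decay constant κ = √(2m(U − E))/ℏ = 3.628.
κL = 1.836, sinh(κL) = 3.056.
The exact tunnelling result is T⁻¹ = 1 + U² sinh²(κL) / [4E(U − E)] = 11.52, so T = 0.0868.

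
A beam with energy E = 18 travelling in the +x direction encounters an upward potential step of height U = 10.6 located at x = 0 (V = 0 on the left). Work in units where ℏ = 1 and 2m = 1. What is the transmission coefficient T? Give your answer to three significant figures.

T = 0.952

On each side the TISE gives plane waves with k = √(2m(E − V))/ℏ: k₁ = √(2·½·18) = 4.243, k₂ = √(2·½·7.4) = 2.720.
Matching ψ and ψ′ at x = 0 gives r = (k₁ − k₂)/(k₁ + k₂), so R = r² = 0.04780 and T = 1 − R = 0.9522.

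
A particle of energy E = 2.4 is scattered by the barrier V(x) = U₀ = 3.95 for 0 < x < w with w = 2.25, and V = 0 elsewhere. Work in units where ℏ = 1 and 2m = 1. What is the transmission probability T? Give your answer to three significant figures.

T = 0.0140

E < U₀: inside the barrier ψ ∝ e^{±κx} with κ = √(2m(U₀ − E))/ℏ = 1.245.
κw = 2.801, sinh(κw) = 8.202.
The exact tunnelling result is T⁻¹ = 1 + U₀² sinh²(κw) / [4E(U₀ − E)] = 71.54, so T = 0.0140.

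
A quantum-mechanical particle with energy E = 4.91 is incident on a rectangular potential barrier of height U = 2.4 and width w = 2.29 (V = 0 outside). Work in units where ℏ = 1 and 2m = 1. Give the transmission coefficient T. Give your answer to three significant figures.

T = 0.975

E > U: inside the barrier k₂ = √(2m(E − U))/ℏ = 1.584, k₂w = 3.628.
Matching at both interfaces gives T⁻¹ = 1 + U² sin²(k₂w) / [4E(E − U)] = 1.026, hence T = 0.975.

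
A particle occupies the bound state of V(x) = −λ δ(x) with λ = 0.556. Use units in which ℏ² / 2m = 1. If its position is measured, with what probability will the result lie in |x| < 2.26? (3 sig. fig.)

P = 0.715

The normalised bound state is ψ = √κ e^{−κ|x|} with κ = mλ/ℏ² = 0.2780.
P(|x| < d) = ∫_{−d}^{d} κ e^{−2κ|x|} dx = 1 − e^{−2κd} = 1 − e^{−1.257} = 0.7154.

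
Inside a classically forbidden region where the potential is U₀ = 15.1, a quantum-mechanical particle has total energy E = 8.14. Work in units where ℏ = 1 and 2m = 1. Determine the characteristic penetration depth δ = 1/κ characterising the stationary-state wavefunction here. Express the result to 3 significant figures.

Since E < U₀ the TISE in this region is ψ'' = κ²ψ with κ = √(2m(U₀ − E))/ℏ.
κ = √(2 × 0.5 × 6.96) = 2.638. The penetration depth is δ = 1/κ = 0.379.

δ = 0.379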